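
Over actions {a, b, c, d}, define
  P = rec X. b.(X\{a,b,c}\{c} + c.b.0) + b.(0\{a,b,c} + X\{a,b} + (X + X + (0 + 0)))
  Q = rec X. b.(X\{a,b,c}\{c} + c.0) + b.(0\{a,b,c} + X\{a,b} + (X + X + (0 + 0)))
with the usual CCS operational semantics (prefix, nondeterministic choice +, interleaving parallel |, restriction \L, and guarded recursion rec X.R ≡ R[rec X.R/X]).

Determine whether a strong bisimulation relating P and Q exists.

LTS(P): 5 reachable states
  p0 = rec X. b.(X\{a,b,c}\{c} + c.b.0) + b.(0\{a,b,c} + X\{a,b} + (X + X + (0 + 0))) ⊢ -b-> p1, -b-> p2
  p1 = (rec X. b.(X\{a,b,c}\{c} + c.b.0) + b.(0\{a,b,c} + X\{a,b} + (X + X + (0 + 0))))\{a,b,c}\{c} + c.b.0 ⊢ -c-> p3
  p2 = 0\{a,b,c} + (rec X. b.(X\{a,b,c}\{c} + c.b.0) + b.(0\{a,b,c} + X\{a,b} + (X + X + (0 + 0))))\{a,b} + ((rec X. b.(X\{a,b,c}\{c} + c.b.0) + b.(0\{a,b,c} + X\{a,b} + (X + X + (0 + 0)))) + (rec X. b.(X\{a,b,c}\{c} + c.b.0) + b.(0\{a,b,c} + X\{a,b} + (X + X + (0 + 0)))) + (0 + 0)) ⊢ -b-> p1, -b-> p2
  p3 = b.0 ⊢ -b-> p4
  p4 = 0 ⊢ ∅
LTS(Q): 4 reachable states
  q0 = rec X. b.(X\{a,b,c}\{c} + c.0) + b.(0\{a,b,c} + X\{a,b} + (X + X + (0 + 0))) ⊢ -b-> q1, -b-> q2
  q1 = (rec X. b.(X\{a,b,c}\{c} + c.0) + b.(0\{a,b,c} + X\{a,b} + (X + X + (0 + 0))))\{a,b,c}\{c} + c.0 ⊢ -c-> q3
  q2 = 0\{a,b,c} + (rec X. b.(X\{a,b,c}\{c} + c.0) + b.(0\{a,b,c} + X\{a,b} + (X + X + (0 + 0))))\{a,b} + ((rec X. b.(X\{a,b,c}\{c} + c.0) + b.(0\{a,b,c} + X\{a,b} + (X + X + (0 + 0)))) + (rec X. b.(X\{a,b,c}\{c} + c.0) + b.(0\{a,b,c} + X\{a,b} + (X + X + (0 + 0)))) + (0 + 0)) ⊢ -b-> q1, -b-> q2
  q3 = 0 ⊢ ∅
Partition-refinement fixed point:
  B0 = {p0, p2}
  B1 = {p1}
  B2 = {p3}
  B3 = {p4, q3}
  B4 = {q0, q2}
  B5 = {q1}
p0 ∈ B0, q0 ∈ B4 → different blocks

NO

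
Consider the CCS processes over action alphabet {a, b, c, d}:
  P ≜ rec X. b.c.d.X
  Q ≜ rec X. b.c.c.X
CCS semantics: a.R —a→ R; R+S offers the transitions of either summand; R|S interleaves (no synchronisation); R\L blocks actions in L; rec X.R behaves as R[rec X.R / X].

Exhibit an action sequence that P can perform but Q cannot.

Reachable graph of P (3 states):
  p0 = rec X. b.c.d.X :: =b=> p1
  p1 = c.d.(rec X. b.c.d.X) :: =c=> p2
  p2 = d.(rec X. b.c.d.X) :: =d=> p0
Reachable graph of Q (3 states):
  q0 = rec X. b.c.c.X :: =b=> q1
  q1 = c.c.(rec X. b.c.c.X) :: =c=> q2
  q2 = c.(rec X. b.c.c.X) :: =c=> q0
Executing bcd from P (initial set {p0}):
  step 1 (b): {p1}
  step 2 (c): {p2}
  step 3 (d): {p0}
  — P admits the full trace.
Executing bcd from Q (initial set {q0}):
  step 1 (b): {q1}
  step 2 (c): {q2}
  step 3 (d): no successor for Q

bcd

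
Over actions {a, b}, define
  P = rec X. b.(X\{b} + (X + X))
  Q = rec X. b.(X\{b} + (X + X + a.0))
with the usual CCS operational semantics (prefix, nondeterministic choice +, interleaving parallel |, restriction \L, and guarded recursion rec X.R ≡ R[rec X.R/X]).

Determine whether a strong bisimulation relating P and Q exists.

Reachable graph of P (2 states):
  s0 = rec X. b.(X\{b} + (X + X)) | -b-> s1
  s1 = (rec X. b.(X\{b} + (X + X)))\{b} + ((rec X. b.(X\{b} + (X + X))) + (rec X. b.(X\{b} + (X + X)))) | -b-> s1
Reachable graph of Q (3 states):
  t0 = rec X. b.(X\{b} + (X + X + a.0)) | -b-> t1
  t1 = (rec X. b.(X\{b} + (X + X + a.0)))\{b} + ((rec X. b.(X\{b} + (X + X + a.0))) + (rec X. b.(X\{b} + (X + X + a.0))) + a.0) | -a-> t2, -b-> t1
  t2 = 0 | ∅
Partition-refinement fixed point:
  B0 = {s0, s1}
  B1 = {t0}
  B2 = {t1}
  B3 = {t2}
s0 ∈ B0, t0 ∈ B1 → different blocks

NO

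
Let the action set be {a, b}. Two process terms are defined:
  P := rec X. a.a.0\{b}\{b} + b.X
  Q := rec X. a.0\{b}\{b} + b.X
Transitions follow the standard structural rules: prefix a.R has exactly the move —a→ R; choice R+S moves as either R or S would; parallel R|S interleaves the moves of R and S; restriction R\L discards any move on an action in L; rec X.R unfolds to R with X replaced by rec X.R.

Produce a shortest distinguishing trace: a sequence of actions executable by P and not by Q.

LTS(P): 3 reachable states
  m0 = rec X. a.a.0\{b}\{b} + b.X has moves ··a··> m1, ··b··> m0
  m1 = a.0\{b}\{b} has moves ··a··> m2
  m2 = 0\{b}\{b} has moves ·
LTS(Q): 2 reachable states
  n0 = rec X. a.0\{b}\{b} + b.X has moves ··a··> n1, ··b··> n0
  n1 = 0\{b}\{b} has moves ·
Run σ = ⟨aa⟩ on P: start {m0}
  after a @ step 1: {m1}
  after a @ step 2: {m2}
  — P admits the full trace.
Run σ = ⟨aa⟩ on Q: start {n0}
  after a @ step 1: {n1}
  after a @ step 2: ∅  — Q cannot continue

aa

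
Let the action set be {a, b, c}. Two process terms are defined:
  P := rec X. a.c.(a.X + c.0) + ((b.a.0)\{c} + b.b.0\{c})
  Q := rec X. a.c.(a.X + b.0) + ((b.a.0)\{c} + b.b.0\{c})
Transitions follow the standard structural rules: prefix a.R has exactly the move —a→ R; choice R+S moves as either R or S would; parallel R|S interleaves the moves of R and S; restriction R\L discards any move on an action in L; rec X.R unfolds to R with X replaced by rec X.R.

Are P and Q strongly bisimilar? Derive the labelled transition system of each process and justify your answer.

P ≁ Q

LTS(P): 7 reachable states
  m0 = rec X. a.c.(a.X + c.0) + ((b.a.0)\{c} + b.b.0\{c}) :: --a--▸ m1, --b--▸ m2, --b--▸ m3
  m1 = c.(a.(rec X. a.c.(a.X + c.0) + ((b.a.0)\{c} + b.b.0\{c})) + c.0) :: --c--▸ m4
  m2 = (a.0)\{c} :: --a--▸ m5
  m3 = b.0\{c} :: --b--▸ m5
  m4 = a.(rec X. a.c.(a.X + c.0) + ((b.a.0)\{c} + b.b.0\{c})) + c.0 :: --a--▸ m0, --c--▸ m6
  m5 = 0\{c} :: stopped
  m6 = 0 :: stopped
LTS(Q): 7 reachable states
  n0 = rec X. a.c.(a.X + b.0) + ((b.a.0)\{c} + b.b.0\{c}) :: --a--▸ n1, --b--▸ n2, --b--▸ n3
  n1 = c.(a.(rec X. a.c.(a.X + b.0) + ((b.a.0)\{c} + b.b.0\{c})) + b.0) :: --c--▸ n4
  n2 = (a.0)\{c} :: --a--▸ n5
  n3 = b.0\{c} :: --b--▸ n5
  n4 = a.(rec X. a.c.(a.X + b.0) + ((b.a.0)\{c} + b.b.0\{c})) + b.0 :: --a--▸ n0, --b--▸ n6
  n5 = 0\{c} :: stopped
  n6 = 0 :: stopped
Bisimilarity quotient blocks:
  B0 = {m0}
  B1 = {m3, n3}
  B2 = {m5, m6, n5, n6}
  B3 = {m1}
  B4 = {m4}
  B5 = {m2, n2}
  B6 = {n0}
  B7 = {n1}
  B8 = {n4}
m0 ∈ B0, n0 ∈ B6 → different blocks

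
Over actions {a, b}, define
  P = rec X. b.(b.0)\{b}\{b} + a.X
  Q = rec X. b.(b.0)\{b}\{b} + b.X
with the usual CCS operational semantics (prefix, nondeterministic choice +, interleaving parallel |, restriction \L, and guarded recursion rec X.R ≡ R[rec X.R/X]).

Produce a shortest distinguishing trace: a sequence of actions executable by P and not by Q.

a

Reachable graph of P (2 states):
  u0 = rec X. b.(b.0)\{b}\{b} + a.X ⊢ ··a··> u0, ··b··> u1
  u1 = (b.0)\{b}\{b} ⊢ deadlocked
Reachable graph of Q (2 states):
  v0 = rec X. b.(b.0)\{b}\{b} + b.X ⊢ ··b··> v0, ··b··> v1
  v1 = (b.0)\{b}\{b} ⊢ deadlocked
Trace ⟨a⟩ through P, begin at {u0}:
  after a @ step 1: {u0}
  — P admits the full trace.
Trace ⟨a⟩ through Q, begin at {v0}:
  after a @ step 1: ∅ (Q stuck)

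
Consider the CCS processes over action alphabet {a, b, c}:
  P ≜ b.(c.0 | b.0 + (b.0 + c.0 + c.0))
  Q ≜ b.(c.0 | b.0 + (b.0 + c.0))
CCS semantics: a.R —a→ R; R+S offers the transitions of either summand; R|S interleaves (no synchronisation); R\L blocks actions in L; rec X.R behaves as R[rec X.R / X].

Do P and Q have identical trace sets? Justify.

Reachable graph of P (6 states):
  s0 = b.(c.0 | b.0 + (b.0 + c.0 + c.0)) → —b→ s1
  s1 = c.0 | b.0 + (b.0 + c.0 + c.0) → —b→ s2, —b→ s3, —c→ s2, —c→ s4
  s2 = 0 → stopped
  s3 = c.0 | 0 → —c→ s5
  s4 = 0 | b.0 → —b→ s5
  s5 = 0 | 0 → stopped
Reachable graph of Q (6 states):
  t0 = b.(c.0 | b.0 + (b.0 + c.0)) → —b→ t1
  t1 = c.0 | b.0 + (b.0 + c.0) → —b→ t2, —b→ t3, —c→ t2, —c→ t4
  t2 = 0 → stopped
  t3 = c.0 | 0 → —c→ t5
  t4 = 0 | b.0 → —b→ t5
  t5 = 0 | 0 → stopped
Coarsest stable partition (strong bisimilarity classes):
  B0 = {s0, t0}
  B1 = {s1, t1}
  B2 = {s2, s5, t2, t5}
  B3 = {s4, t4}
  B4 = {s3, t3}
s0 ∈ B0, t0 ∈ B0 → same block
Bisimilar ⇒ trace-equivalent.

YES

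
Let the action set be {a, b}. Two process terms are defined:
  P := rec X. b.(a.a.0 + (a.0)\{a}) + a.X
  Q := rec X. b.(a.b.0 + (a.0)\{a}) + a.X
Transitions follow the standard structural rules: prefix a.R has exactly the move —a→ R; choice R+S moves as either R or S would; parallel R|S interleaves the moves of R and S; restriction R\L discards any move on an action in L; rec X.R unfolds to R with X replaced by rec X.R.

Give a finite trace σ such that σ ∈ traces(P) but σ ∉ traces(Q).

P's transition system — 4 states:
  m0 = rec X. b.(a.a.0 + (a.0)\{a}) + a.X has moves =a=> m0, =b=> m1
  m1 = a.a.0 + (a.0)\{a} has moves =a=> m2
  m2 = a.0 has moves =a=> m3
  m3 = 0 has moves ·
Q's transition system — 4 states:
  n0 = rec X. b.(a.b.0 + (a.0)\{a}) + a.X has moves =a=> n0, =b=> n1
  n1 = a.b.0 + (a.0)\{a} has moves =a=> n2
  n2 = b.0 has moves =b=> n3
  n3 = 0 has moves ·
Trace ⟨baa⟩ through P, begin at {m0}:
  [1] b ⇒ {m1}
  [2] a ⇒ {m2}
  [3] a ⇒ {m3}
  — P admits the full trace.
Trace ⟨baa⟩ through Q, begin at {n0}:
  [1] b ⇒ {n1}
  [2] a ⇒ {n2}
  [3] a ⇒ ∅ (Q stuck)

baa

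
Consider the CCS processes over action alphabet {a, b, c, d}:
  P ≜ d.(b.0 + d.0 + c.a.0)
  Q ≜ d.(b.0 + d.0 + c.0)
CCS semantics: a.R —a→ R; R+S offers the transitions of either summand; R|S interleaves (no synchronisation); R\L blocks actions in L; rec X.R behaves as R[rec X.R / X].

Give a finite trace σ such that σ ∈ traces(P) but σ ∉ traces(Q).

LTS(P): 4 reachable states
  p0 = d.(b.0 + d.0 + c.a.0) ⊢ =d=> p1
  p1 = b.0 + d.0 + c.a.0 ⊢ =b=> p2, =c=> p3, =d=> p2
  p2 = 0 ⊢ (no moves)
  p3 = a.0 ⊢ =a=> p2
LTS(Q): 3 reachable states
  q0 = d.(b.0 + d.0 + c.0) ⊢ =d=> q1
  q1 = b.0 + d.0 + c.0 ⊢ =b=> q2, =c=> q2, =d=> q2
  q2 = 0 ⊢ (no moves)
Executing dca from P (initial set {p0}):
  step 1 (d): {p1}
  step 2 (c): {p3}
  step 3 (a): {p2}
  ✓ P
Executing dca from Q (initial set {q0}):
  step 1 (d): {q1}
  step 2 (c): {q2}
  step 3 (a): ∅ (Q stuck)

dca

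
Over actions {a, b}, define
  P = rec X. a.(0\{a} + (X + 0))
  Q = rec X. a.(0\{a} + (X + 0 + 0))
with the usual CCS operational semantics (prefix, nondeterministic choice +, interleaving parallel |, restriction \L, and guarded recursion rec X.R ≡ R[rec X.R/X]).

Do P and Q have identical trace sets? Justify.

LTS(P): 2 reachable states
  s0 = rec X. a.(0\{a} + (X + 0)) → =a=> s1
  s1 = 0\{a} + ((rec X. a.(0\{a} + (X + 0))) + 0) → =a=> s1
LTS(Q): 2 reachable states
  t0 = rec X. a.(0\{a} + (X + 0 + 0)) → =a=> t1
  t1 = 0\{a} + ((rec X. a.(0\{a} + (X + 0 + 0))) + 0 + 0) → =a=> t1
Bisimilarity quotient blocks:
  B0 = {s0, s1, t0, t1}
s0 ∈ B0, t0 ∈ B0 → same block
Bisimilar ⇒ trace-equivalent.

trace-equivalent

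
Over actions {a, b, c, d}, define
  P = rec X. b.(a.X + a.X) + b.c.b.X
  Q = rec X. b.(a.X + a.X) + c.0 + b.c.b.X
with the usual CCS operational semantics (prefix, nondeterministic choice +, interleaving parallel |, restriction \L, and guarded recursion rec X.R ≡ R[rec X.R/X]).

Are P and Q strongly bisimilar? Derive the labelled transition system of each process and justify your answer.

P's transition system — 4 states:
  p0 = rec X. b.(a.X + a.X) + b.c.b.X :: —b→ p1, —b→ p2
  p1 = a.(rec X. b.(a.X + a.X) + b.c.b.X) + a.(rec X. b.(a.X + a.X) + b.c.b.X) :: —a→ p0
  p2 = c.b.(rec X. b.(a.X + a.X) + b.c.b.X) :: —c→ p3
  p3 = b.(rec X. b.(a.X + a.X) + b.c.b.X) :: —b→ p0
Q's transition system — 5 states:
  q0 = rec X. b.(a.X + a.X) + c.0 + b.c.b.X :: —b→ q1, —b→ q2, —c→ q3
  q1 = a.(rec X. b.(a.X + a.X) + c.0 + b.c.b.X) + a.(rec X. b.(a.X + a.X) + c.0 + b.c.b.X) :: —a→ q0
  q2 = c.b.(rec X. b.(a.X + a.X) + c.0 + b.c.b.X) :: —c→ q4
  q3 = 0 :: (no moves)
  q4 = b.(rec X. b.(a.X + a.X) + c.0 + b.c.b.X) :: —b→ q0
Bisimilarity quotient blocks:
  B0 = {p0}
  B1 = {p2}
  B2 = {p3}
  B3 = {p1}
  B4 = {q0}
  B5 = {q2}
  B6 = {q4}
  B7 = {q1}
  B8 = {q3}
p0 ∈ B0, q0 ∈ B4 → different blocks

NO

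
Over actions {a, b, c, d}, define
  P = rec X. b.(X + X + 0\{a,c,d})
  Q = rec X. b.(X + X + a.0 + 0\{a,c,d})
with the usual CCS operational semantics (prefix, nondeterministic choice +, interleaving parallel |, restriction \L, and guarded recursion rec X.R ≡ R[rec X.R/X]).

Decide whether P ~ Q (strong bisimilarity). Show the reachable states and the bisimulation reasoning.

not bisimilar

P's transition system — 2 states:
  p0 = rec X. b.(X + X + 0\{a,c,d}) | =b=> p1
  p1 = (rec X. b.(X + X + 0\{a,c,d})) + (rec X. b.(X + X + 0\{a,c,d})) + 0\{a,c,d} | =b=> p1
Q's transition system — 3 states:
  q0 = rec X. b.(X + X + a.0 + 0\{a,c,d}) | =b=> q1
  q1 = (rec X. b.(X + X + a.0 + 0\{a,c,d})) + (rec X. b.(X + X + a.0 + 0\{a,c,d})) + a.0 + 0\{a,c,d} | =a=> q2, =b=> q1
  q2 = 0 | (no moves)
Coarsest stable partition (strong bisimilarity classes):
  B0 = {p0, p1}
  B1 = {q0}
  B2 = {q1}
  B3 = {q2}
p0 ∈ B0, q0 ∈ B1 → different blocks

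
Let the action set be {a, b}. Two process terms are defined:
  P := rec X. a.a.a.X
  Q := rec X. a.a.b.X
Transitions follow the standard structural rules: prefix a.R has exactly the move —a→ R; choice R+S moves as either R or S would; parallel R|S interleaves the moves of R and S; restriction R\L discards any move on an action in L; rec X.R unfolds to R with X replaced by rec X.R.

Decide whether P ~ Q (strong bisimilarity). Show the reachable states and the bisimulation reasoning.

LTS(P): 3 reachable states
  m0 = rec X. a.a.a.X :: =a=> m1
  m1 = a.a.(rec X. a.a.a.X) :: =a=> m2
  m2 = a.(rec X. a.a.a.X) :: =a=> m0
LTS(Q): 3 reachable states
  n0 = rec X. a.a.b.X :: =a=> n1
  n1 = a.b.(rec X. a.a.b.X) :: =a=> n2
  n2 = b.(rec X. a.a.b.X) :: =b=> n0
Bisimilarity quotient blocks:
  B0 = {m0, m1, m2}
  B1 = {n0}
  B2 = {n1}
  B3 = {n2}
m0 ∈ B0, n0 ∈ B1 → different blocks

NO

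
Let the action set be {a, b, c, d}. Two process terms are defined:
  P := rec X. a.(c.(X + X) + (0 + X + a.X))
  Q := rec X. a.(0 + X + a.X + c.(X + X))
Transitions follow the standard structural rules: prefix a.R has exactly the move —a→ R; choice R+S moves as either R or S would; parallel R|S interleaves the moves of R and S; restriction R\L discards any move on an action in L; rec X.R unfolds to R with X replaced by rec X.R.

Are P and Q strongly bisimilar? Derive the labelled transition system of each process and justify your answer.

bisimilar

P's transition system — 3 states:
  s0 = rec X. a.(c.(X + X) + (0 + X + a.X)) ⊢ -a-> s1
  s1 = c.((rec X. a.(c.(X + X) + (0 + X + a.X))) + (rec X. a.(c.(X + X) + (0 + X + a.X)))) + (0 + (rec X. a.(c.(X + X) + (0 + X + a.X))) + a.(rec X. a.(c.(X + X) + (0 + X + a.X)))) ⊢ -a-> s0, -a-> s1, -c-> s2
  s2 = (rec X. a.(c.(X + X) + (0 + X + a.X))) + (rec X. a.(c.(X + X) + (0 + X + a.X))) ⊢ -a-> s1
Q's transition system — 3 states:
  t0 = rec X. a.(0 + X + a.X + c.(X + X)) ⊢ -a-> t1
  t1 = 0 + (rec X. a.(0 + X + a.X + c.(X + X))) + a.(rec X. a.(0 + X + a.X + c.(X + X))) + c.((rec X. a.(0 + X + a.X + c.(X + X))) + (rec X. a.(0 + X + a.X + c.(X + X)))) ⊢ -a-> t0, -a-> t1, -c-> t2
  t2 = (rec X. a.(0 + X + a.X + c.(X + X))) + (rec X. a.(0 + X + a.X + c.(X + X))) ⊢ -a-> t1
Partition-refinement fixed point:
  B0 = {s0, s2, t0, t2}
  B1 = {s1, t1}
s0 ∈ B0, t0 ∈ B0 → same block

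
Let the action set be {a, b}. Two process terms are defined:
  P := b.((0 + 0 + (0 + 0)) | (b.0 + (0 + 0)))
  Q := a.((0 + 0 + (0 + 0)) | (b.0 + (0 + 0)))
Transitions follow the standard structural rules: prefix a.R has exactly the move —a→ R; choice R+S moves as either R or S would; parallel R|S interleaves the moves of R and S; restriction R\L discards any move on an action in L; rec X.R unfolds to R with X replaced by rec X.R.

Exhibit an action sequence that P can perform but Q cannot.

b

P's transition system — 3 states:
  s0 = b.((0 + 0 + (0 + 0)) | (b.0 + (0 + 0))) → -b-> s1
  s1 = (0 + 0 + (0 + 0)) | (b.0 + (0 + 0)) → -b-> s2
  s2 = (0 + 0 + (0 + 0)) | 0 → ·
Q's transition system — 3 states:
  t0 = a.((0 + 0 + (0 + 0)) | (b.0 + (0 + 0))) → -a-> t1
  t1 = (0 + 0 + (0 + 0)) | (b.0 + (0 + 0)) → -b-> t2
  t2 = (0 + 0 + (0 + 0)) | 0 → ·
Run σ = ⟨b⟩ on P: start {s0}
  after b @ step 1: {s1}
  ✓ P
Run σ = ⟨b⟩ on Q: start {t0}
  after b @ step 1: ∅  — Q cannot continue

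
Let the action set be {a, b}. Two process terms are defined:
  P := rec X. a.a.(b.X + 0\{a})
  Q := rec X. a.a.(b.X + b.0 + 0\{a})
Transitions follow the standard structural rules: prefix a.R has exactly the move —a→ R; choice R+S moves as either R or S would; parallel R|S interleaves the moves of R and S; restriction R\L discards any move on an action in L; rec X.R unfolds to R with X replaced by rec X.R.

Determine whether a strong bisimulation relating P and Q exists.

P's transition system — 3 states:
  s0 = rec X. a.a.(b.X + 0\{a}) ⊢ --a--▸ s1
  s1 = a.(b.(rec X. a.a.(b.X + 0\{a})) + 0\{a}) ⊢ --a--▸ s2
  s2 = b.(rec X. a.a.(b.X + 0\{a})) + 0\{a} ⊢ --b--▸ s0
Q's transition system — 4 states:
  t0 = rec X. a.a.(b.X + b.0 + 0\{a}) ⊢ --a--▸ t1
  t1 = a.(b.(rec X. a.a.(b.X + b.0 + 0\{a})) + b.0 + 0\{a}) ⊢ --a--▸ t2
  t2 = b.(rec X. a.a.(b.X + b.0 + 0\{a})) + b.0 + 0\{a} ⊢ --b--▸ t0, --b--▸ t3
  t3 = 0 ⊢ ·
Partition-refinement fixed point:
  B0 = {s0}
  B1 = {s1}
  B2 = {s2}
  B3 = {t0}
  B4 = {t1}
  B5 = {t2}
  B6 = {t3}
s0 ∈ B0, t0 ∈ B3 → different blocks

P ≁ Q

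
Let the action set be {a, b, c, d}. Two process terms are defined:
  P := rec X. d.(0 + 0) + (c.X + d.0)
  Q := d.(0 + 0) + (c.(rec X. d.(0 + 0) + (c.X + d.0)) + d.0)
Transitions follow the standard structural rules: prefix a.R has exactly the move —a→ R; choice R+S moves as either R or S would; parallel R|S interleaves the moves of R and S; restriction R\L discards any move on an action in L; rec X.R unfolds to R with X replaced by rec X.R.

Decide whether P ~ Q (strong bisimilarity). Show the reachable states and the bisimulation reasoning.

bisimilar

LTS(P): 3 reachable states
  m0 = rec X. d.(0 + 0) + (c.X + d.0) ⊢ —c→ m0, —d→ m1, —d→ m2
  m1 = 0 ⊢ (no moves)
  m2 = 0 + 0 ⊢ (no moves)
LTS(Q): 4 reachable states
  n0 = d.(0 + 0) + (c.(rec X. d.(0 + 0) + (c.X + d.0)) + d.0) ⊢ —c→ n1, —d→ n2, —d→ n3
  n1 = rec X. d.(0 + 0) + (c.X + d.0) ⊢ —c→ n1, —d→ n2, —d→ n3
  n2 = 0 ⊢ (no moves)
  n3 = 0 + 0 ⊢ (no moves)
Partition-refinement fixed point:
  B0 = {m0, n0, n1}
  B1 = {m1, m2, n2, n3}
m0 ∈ B0, n0 ∈ B0 → same block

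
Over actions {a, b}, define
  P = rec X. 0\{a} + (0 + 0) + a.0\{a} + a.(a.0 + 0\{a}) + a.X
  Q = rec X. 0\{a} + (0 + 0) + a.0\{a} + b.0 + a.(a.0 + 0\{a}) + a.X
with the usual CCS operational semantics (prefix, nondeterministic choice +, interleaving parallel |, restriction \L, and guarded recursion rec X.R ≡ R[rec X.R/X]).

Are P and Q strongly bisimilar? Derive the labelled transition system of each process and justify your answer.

not bisimilar

LTS(P): 4 reachable states
  p0 = rec X. 0\{a} + (0 + 0) + a.0\{a} + a.(a.0 + 0\{a}) + a.X :: -a-> p0, -a-> p1, -a-> p2
  p1 = 0\{a} :: (no moves)
  p2 = a.0 + 0\{a} :: -a-> p3
  p3 = 0 :: (no moves)
LTS(Q): 4 reachable states
  q0 = rec X. 0\{a} + (0 + 0) + a.0\{a} + b.0 + a.(a.0 + 0\{a}) + a.X :: -a-> q0, -a-> q1, -a-> q2, -b-> q3
  q1 = 0\{a} :: (no moves)
  q2 = a.0 + 0\{a} :: -a-> q3
  q3 = 0 :: (no moves)
Partition-refinement fixed point:
  B0 = {p0}
  B1 = {p2, q2}
  B2 = {p1, p3, q1, q3}
  B3 = {q0}
p0 ∈ B0, q0 ∈ B3 → different blocks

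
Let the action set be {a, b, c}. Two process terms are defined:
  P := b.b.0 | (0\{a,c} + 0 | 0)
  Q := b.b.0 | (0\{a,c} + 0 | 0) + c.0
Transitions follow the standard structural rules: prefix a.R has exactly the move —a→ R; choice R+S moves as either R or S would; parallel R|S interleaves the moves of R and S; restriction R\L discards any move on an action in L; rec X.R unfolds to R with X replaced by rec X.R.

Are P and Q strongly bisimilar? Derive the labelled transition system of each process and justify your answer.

LTS(P): 3 reachable states
  p0 = b.b.0 | (0\{a,c} + 0 | 0) | -b-> p1
  p1 = b.0 | (0\{a,c} + 0 | 0) | -b-> p2
  p2 = 0 | (0\{a,c} + 0 | 0) | stopped
LTS(Q): 4 reachable states
  q0 = b.b.0 | (0\{a,c} + 0 | 0) + c.0 | -b-> q1, -c-> q2
  q1 = b.0 | (0\{a,c} + 0 | 0) | -b-> q3
  q2 = 0 | stopped
  q3 = 0 | (0\{a,c} + 0 | 0) | stopped
Partition-refinement fixed point:
  B0 = {p0}
  B1 = {p1, q1}
  B2 = {p2, q2, q3}
  B3 = {q0}
p0 ∈ B0, q0 ∈ B3 → different blocks

NO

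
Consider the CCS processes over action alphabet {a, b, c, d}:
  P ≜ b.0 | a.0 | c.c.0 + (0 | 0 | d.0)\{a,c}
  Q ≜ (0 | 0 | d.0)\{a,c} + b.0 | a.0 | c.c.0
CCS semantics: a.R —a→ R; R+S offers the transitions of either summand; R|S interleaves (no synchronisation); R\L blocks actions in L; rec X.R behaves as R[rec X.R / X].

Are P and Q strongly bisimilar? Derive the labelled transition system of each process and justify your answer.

bisimilar

LTS(P): 13 reachable states
  u0 = b.0 | a.0 | c.c.0 + (0 | 0 | d.0)\{a,c} :: =a=> u1, =b=> u2, =c=> u3, =d=> u4
  u1 = b.0 | 0 | c.c.0 :: =b=> u5, =c=> u6
  u2 = 0 | a.0 | c.c.0 :: =a=> u5, =c=> u7
  u3 = b.0 | a.0 | c.0 :: =a=> u6, =b=> u7, =c=> u8
  u4 = (0 | 0 | 0)\{a,c} :: deadlocked
  u5 = 0 | 0 | c.c.0 :: =c=> u9
  u6 = b.0 | 0 | c.0 :: =b=> u9, =c=> u10
  u7 = 0 | a.0 | c.0 :: =a=> u9, =c=> u11
  u8 = b.0 | a.0 | 0 :: =a=> u10, =b=> u11
  u9 = 0 | 0 | c.0 :: =c=> u12
  u10 = b.0 | 0 | 0 :: =b=> u12
  u11 = 0 | a.0 | 0 :: =a=> u12
  u12 = 0 | 0 | 0 :: deadlocked
LTS(Q): 13 reachable states
  v0 = (0 | 0 | d.0)\{a,c} + b.0 | a.0 | c.c.0 :: =a=> v1, =b=> v2, =c=> v3, =d=> v4
  v1 = b.0 | 0 | c.c.0 :: =b=> v5, =c=> v6
  v2 = 0 | a.0 | c.c.0 :: =a=> v5, =c=> v7
  v3 = b.0 | a.0 | c.0 :: =a=> v6, =b=> v7, =c=> v8
  v4 = (0 | 0 | 0)\{a,c} :: deadlocked
  v5 = 0 | 0 | c.c.0 :: =c=> v9
  v6 = b.0 | 0 | c.0 :: =b=> v9, =c=> v10
  v7 = 0 | a.0 | c.0 :: =a=> v9, =c=> v11
  v8 = b.0 | a.0 | 0 :: =a=> v10, =b=> v11
  v9 = 0 | 0 | c.0 :: =c=> v12
  v10 = b.0 | 0 | 0 :: =b=> v12
  v11 = 0 | a.0 | 0 :: =a=> v12
  v12 = 0 | 0 | 0 :: deadlocked
Coarsest stable partition (strong bisimilarity classes):
  B0 = {u0, v0}
  B1 = {u12, u4, v12, v4}
  B2 = {u2, v2}
  B3 = {u5, v5}
  B4 = {u9, v9}
  B5 = {u7, v7}
  B6 = {u11, v11}
  B7 = {u1, v1}
  B8 = {u6, v6}
  B9 = {u10, v10}
  B10 = {u3, v3}
  B11 = {u8, v8}
u0 ∈ B0, v0 ∈ B0 → same block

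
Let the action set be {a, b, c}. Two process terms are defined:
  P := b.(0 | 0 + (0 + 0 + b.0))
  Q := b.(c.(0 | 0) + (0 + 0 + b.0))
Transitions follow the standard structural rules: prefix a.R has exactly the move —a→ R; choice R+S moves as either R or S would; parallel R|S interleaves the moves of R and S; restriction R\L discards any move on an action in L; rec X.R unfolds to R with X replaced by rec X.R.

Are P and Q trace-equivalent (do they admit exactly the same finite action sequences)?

P's transition system — 3 states:
  m0 = b.(0 | 0 + (0 + 0 + b.0)) ⊢ —b→ m1
  m1 = 0 | 0 + (0 + 0 + b.0) ⊢ —b→ m2
  m2 = 0 ⊢ ·
Q's transition system — 4 states:
  n0 = b.(c.(0 | 0) + (0 + 0 + b.0)) ⊢ —b→ n1
  n1 = c.(0 | 0) + (0 + 0 + b.0) ⊢ —b→ n2, —c→ n3
  n2 = 0 ⊢ ·
  n3 = 0 | 0 ⊢ ·
Trace ⟨bc⟩ through Q, begin at {n0}:
  step 1 (b): {n1}
  step 2 (c): {n3}
  — Q admits the full trace.
Trace ⟨bc⟩ through P, begin at {m0}:
  step 1 (b): {m1}
  step 2 (c): ∅  — P cannot continue

trace-distinct — witness ⟨bc⟩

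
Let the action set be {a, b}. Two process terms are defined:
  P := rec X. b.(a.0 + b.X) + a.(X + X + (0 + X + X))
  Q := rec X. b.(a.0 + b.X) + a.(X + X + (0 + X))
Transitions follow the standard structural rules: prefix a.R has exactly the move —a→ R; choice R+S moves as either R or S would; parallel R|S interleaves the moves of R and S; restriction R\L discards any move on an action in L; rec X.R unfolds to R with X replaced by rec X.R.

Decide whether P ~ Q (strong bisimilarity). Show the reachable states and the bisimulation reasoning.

P's transition system — 4 states:
  m0 = rec X. b.(a.0 + b.X) + a.(X + X + (0 + X + X)) | -a-> m1, -b-> m2
  m1 = (rec X. b.(a.0 + b.X) + a.(X + X + (0 + X + X))) + (rec X. b.(a.0 + b.X) + a.(X + X + (0 + X + X))) + (0 + (rec X. b.(a.0 + b.X) + a.(X + X + (0 + X + X))) + (rec X. b.(a.0 + b.X) + a.(X + X + (0 + X + X)))) | -a-> m1, -b-> m2
  m2 = a.0 + b.(rec X. b.(a.0 + b.X) + a.(X + X + (0 + X + X))) | -a-> m3, -b-> m0
  m3 = 0 | stopped
Q's transition system — 4 states:
  n0 = rec X. b.(a.0 + b.X) + a.(X + X + (0 + X)) | -a-> n1, -b-> n2
  n1 = (rec X. b.(a.0 + b.X) + a.(X + X + (0 + X))) + (rec X. b.(a.0 + b.X) + a.(X + X + (0 + X))) + (0 + (rec X. b.(a.0 + b.X) + a.(X + X + (0 + X)))) | -a-> n1, -b-> n2
  n2 = a.0 + b.(rec X. b.(a.0 + b.X) + a.(X + X + (0 + X))) | -a-> n3, -b-> n0
  n3 = 0 | stopped
Bisimilarity quotient blocks:
  B0 = {m0, m1, n0, n1}
  B1 = {m2, n2}
  B2 = {m3, n3}
m0 ∈ B0, n0 ∈ B0 → same block

bisimilar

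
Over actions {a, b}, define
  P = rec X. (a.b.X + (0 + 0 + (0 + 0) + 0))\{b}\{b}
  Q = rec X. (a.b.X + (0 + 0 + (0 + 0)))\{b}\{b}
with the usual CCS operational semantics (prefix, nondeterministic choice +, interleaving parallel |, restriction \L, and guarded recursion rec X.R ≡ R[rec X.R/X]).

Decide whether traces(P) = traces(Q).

YES

LTS(P): 2 reachable states
  m0 = rec X. (a.b.X + (0 + 0 + (0 + 0) + 0))\{b}\{b} :: --a--▸ m1
  m1 = (b.(rec X. (a.b.X + (0 + 0 + (0 + 0) + 0))\{b}\{b}))\{b}\{b} :: ·
LTS(Q): 2 reachable states
  n0 = rec X. (a.b.X + (0 + 0 + (0 + 0)))\{b}\{b} :: --a--▸ n1
  n1 = (b.(rec X. (a.b.X + (0 + 0 + (0 + 0)))\{b}\{b}))\{b}\{b} :: ·
Partition-refinement fixed point:
  B0 = {m0, n0}
  B1 = {m1, n1}
m0 ∈ B0, n0 ∈ B0 → same block
Bisimilar ⇒ trace-equivalent.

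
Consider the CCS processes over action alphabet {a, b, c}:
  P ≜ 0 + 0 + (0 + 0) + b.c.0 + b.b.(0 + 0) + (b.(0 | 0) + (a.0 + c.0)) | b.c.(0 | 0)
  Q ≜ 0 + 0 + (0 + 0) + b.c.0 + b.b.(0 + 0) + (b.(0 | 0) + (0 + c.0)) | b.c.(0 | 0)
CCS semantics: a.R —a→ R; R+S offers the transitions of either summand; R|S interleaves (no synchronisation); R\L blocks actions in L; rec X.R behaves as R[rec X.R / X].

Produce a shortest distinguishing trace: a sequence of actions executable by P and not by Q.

LTS(P): 13 reachable states
  m0 = 0 + 0 + (0 + 0) + b.c.0 + b.b.(0 + 0) + (b.(0 | 0) + (a.0 + c.0)) | b.c.(0 | 0) ⊢ —a→ m1, —b→ m2, —b→ m3, —b→ m4, —b→ m5, —c→ m1
  m1 = 0 | b.c.(0 | 0) ⊢ —b→ m6
  m2 = (b.(0 | 0) + (a.0 + c.0)) | c.(0 | 0) ⊢ —a→ m6, —b→ m7, —c→ m6, —c→ m8
  m3 = 0 | 0 | b.c.(0 | 0) ⊢ —b→ m7
  m4 = b.(0 + 0) ⊢ —b→ m9
  m5 = c.0 ⊢ —c→ m10
  m6 = 0 | c.(0 | 0) ⊢ —c→ m11
  m7 = 0 | 0 | c.(0 | 0) ⊢ —c→ m12
  m8 = (b.(0 | 0) + (a.0 + c.0)) | (0 | 0) ⊢ —a→ m11, —b→ m12, —c→ m11
  m9 = 0 + 0 ⊢ deadlocked
  m10 = 0 ⊢ deadlocked
  m11 = 0 | (0 | 0) ⊢ deadlocked
  m12 = 0 | 0 | (0 | 0) ⊢ deadlocked
LTS(Q): 13 reachable states
  n0 = 0 + 0 + (0 + 0) + b.c.0 + b.b.(0 + 0) + (b.(0 | 0) + (0 + c.0)) | b.c.(0 | 0) ⊢ —b→ n1, —b→ n2, —b→ n3, —b→ n4, —c→ n5
  n1 = (b.(0 | 0) + (0 + c.0)) | c.(0 | 0) ⊢ —b→ n6, —c→ n7, —c→ n8
  n2 = 0 | 0 | b.c.(0 | 0) ⊢ —b→ n6
  n3 = b.(0 + 0) ⊢ —b→ n9
  n4 = c.0 ⊢ —c→ n10
  n5 = 0 | b.c.(0 | 0) ⊢ —b→ n8
  n6 = 0 | 0 | c.(0 | 0) ⊢ —c→ n11
  n7 = (b.(0 | 0) + (0 + c.0)) | (0 | 0) ⊢ —b→ n11, —c→ n12
  n8 = 0 | c.(0 | 0) ⊢ —c→ n12
  n9 = 0 + 0 ⊢ deadlocked
  n10 = 0 ⊢ deadlocked
  n11 = 0 | 0 | (0 | 0) ⊢ deadlocked
  n12 = 0 | (0 | 0) ⊢ deadlocked
Executing a from P (initial set {m0}):
  [1] a ⇒ {m1}
  P completes σ.
Executing a from Q (initial set {n0}):
  [1] a ⇒ ∅ (Q stuck)

a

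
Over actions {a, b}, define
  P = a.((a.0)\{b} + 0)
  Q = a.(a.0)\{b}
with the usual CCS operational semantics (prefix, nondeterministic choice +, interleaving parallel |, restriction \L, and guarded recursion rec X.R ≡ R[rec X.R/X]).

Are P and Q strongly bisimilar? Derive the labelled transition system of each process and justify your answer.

bisimilar

P's transition system — 3 states:
  s0 = a.((a.0)\{b} + 0) ⊢ =a=> s1
  s1 = (a.0)\{b} + 0 ⊢ =a=> s2
  s2 = 0\{b} ⊢ ·
Q's transition system — 3 states:
  t0 = a.(a.0)\{b} ⊢ =a=> t1
  t1 = (a.0)\{b} ⊢ =a=> t2
  t2 = 0\{b} ⊢ ·
Coarsest stable partition (strong bisimilarity classes):
  B0 = {s0, t0}
  B1 = {s1, t1}
  B2 = {s2, t2}
s0 ∈ B0, t0 ∈ B0 → same block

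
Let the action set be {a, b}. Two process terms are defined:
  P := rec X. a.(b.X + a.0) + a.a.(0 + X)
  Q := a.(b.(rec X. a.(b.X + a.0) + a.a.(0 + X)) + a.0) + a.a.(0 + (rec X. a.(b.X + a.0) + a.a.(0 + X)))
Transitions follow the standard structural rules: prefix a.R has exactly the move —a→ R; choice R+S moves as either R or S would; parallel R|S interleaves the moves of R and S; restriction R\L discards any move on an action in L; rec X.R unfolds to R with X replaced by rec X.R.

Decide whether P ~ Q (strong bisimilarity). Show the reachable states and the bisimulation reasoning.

LTS(P): 5 reachable states
  u0 = rec X. a.(b.X + a.0) + a.a.(0 + X) ⊢ =a=> u1, =a=> u2
  u1 = a.(0 + (rec X. a.(b.X + a.0) + a.a.(0 + X))) ⊢ =a=> u3
  u2 = b.(rec X. a.(b.X + a.0) + a.a.(0 + X)) + a.0 ⊢ =a=> u4, =b=> u0
  u3 = 0 + (rec X. a.(b.X + a.0) + a.a.(0 + X)) ⊢ =a=> u1, =a=> u2
  u4 = 0 ⊢ stopped
LTS(Q): 6 reachable states
  v0 = a.(b.(rec X. a.(b.X + a.0) + a.a.(0 + X)) + a.0) + a.a.(0 + (rec X. a.(b.X + a.0) + a.a.(0 + X))) ⊢ =a=> v1, =a=> v2
  v1 = a.(0 + (rec X. a.(b.X + a.0) + a.a.(0 + X))) ⊢ =a=> v3
  v2 = b.(rec X. a.(b.X + a.0) + a.a.(0 + X)) + a.0 ⊢ =a=> v4, =b=> v5
  v3 = 0 + (rec X. a.(b.X + a.0) + a.a.(0 + X)) ⊢ =a=> v1, =a=> v2
  v4 = 0 ⊢ stopped
  v5 = rec X. a.(b.X + a.0) + a.a.(0 + X) ⊢ =a=> v1, =a=> v2
Bisimilarity quotient blocks:
  B0 = {u0, u3, v0, v3, v5}
  B1 = {u2, v2}
  B2 = {u4, v4}
  B3 = {u1, v1}
u0 ∈ B0, v0 ∈ B0 → same block

YES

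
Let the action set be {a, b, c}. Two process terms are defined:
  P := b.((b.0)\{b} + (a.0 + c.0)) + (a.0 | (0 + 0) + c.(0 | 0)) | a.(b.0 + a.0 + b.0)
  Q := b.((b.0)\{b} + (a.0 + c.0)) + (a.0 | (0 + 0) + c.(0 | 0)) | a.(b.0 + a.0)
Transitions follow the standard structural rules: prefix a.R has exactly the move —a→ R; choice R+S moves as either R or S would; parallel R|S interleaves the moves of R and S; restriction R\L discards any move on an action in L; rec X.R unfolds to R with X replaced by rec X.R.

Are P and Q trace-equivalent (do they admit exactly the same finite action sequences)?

LTS(P): 11 reachable states
  m0 = b.((b.0)\{b} + (a.0 + c.0)) + (a.0 | (0 + 0) + c.(0 | 0)) | a.(b.0 + a.0 + b.0) | ··a··> m1, ··a··> m2, ··b··> m3, ··c··> m4
  m1 = (a.0 | (0 + 0) + c.(0 | 0)) | (b.0 + a.0 + b.0) | ··a··> m5, ··a··> m6, ··b··> m5, ··c··> m7
  m2 = 0 | (0 + 0) | a.(b.0 + a.0 + b.0) | ··a··> m6
  m3 = (b.0)\{b} + (a.0 + c.0) | ··a··> m8, ··c··> m8
  m4 = 0 | 0 | a.(b.0 + a.0 + b.0) | ··a··> m7
  m5 = (a.0 | (0 + 0) + c.(0 | 0)) | 0 | ··a··> m9, ··c··> m10
  m6 = 0 | (0 + 0) | (b.0 + a.0 + b.0) | ··a··> m9, ··b··> m9
  m7 = 0 | 0 | (b.0 + a.0 + b.0) | ··a··> m10, ··b··> m10
  m8 = 0 | ·
  m9 = 0 | (0 + 0) | 0 | ·
  m10 = 0 | 0 | 0 | ·
LTS(Q): 11 reachable states
  n0 = b.((b.0)\{b} + (a.0 + c.0)) + (a.0 | (0 + 0) + c.(0 | 0)) | a.(b.0 + a.0) | ··a··> n1, ··a··> n2, ··b··> n3, ··c··> n4
  n1 = (a.0 | (0 + 0) + c.(0 | 0)) | (b.0 + a.0) | ··a··> n5, ··a··> n6, ··b··> n5, ··c··> n7
  n2 = 0 | (0 + 0) | a.(b.0 + a.0) | ··a··> n6
  n3 = (b.0)\{b} + (a.0 + c.0) | ··a··> n8, ··c··> n8
  n4 = 0 | 0 | a.(b.0 + a.0) | ··a··> n7
  n5 = (a.0 | (0 + 0) + c.(0 | 0)) | 0 | ··a··> n9, ··c··> n10
  n6 = 0 | (0 + 0) | (b.0 + a.0) | ··a··> n9, ··b··> n9
  n7 = 0 | 0 | (b.0 + a.0) | ··a··> n10, ··b··> n10
  n8 = 0 | ·
  n9 = 0 | (0 + 0) | 0 | ·
  n10 = 0 | 0 | 0 | ·
Bisimilarity quotient blocks:
  B0 = {m0, n0}
  B1 = {m2, m4, n2, n4}
  B2 = {m6, m7, n6, n7}
  B3 = {m10, m8, m9, n10, n8, n9}
  B4 = {m1, n1}
  B5 = {m3, m5, n3, n5}
m0 ∈ B0, n0 ∈ B0 → same block
Bisimilar ⇒ trace-equivalent.

trace-equivalent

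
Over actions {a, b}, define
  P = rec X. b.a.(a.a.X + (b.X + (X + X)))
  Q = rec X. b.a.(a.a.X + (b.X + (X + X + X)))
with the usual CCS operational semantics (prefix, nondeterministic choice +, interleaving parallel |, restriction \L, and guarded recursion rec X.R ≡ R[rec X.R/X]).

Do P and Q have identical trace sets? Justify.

YES

Reachable graph of P (4 states):
  u0 = rec X. b.a.(a.a.X + (b.X + (X + X))) → -b-> u1
  u1 = a.(a.a.(rec X. b.a.(a.a.X + (b.X + (X + X)))) + (b.(rec X. b.a.(a.a.X + (b.X + (X + X)))) + ((rec X. b.a.(a.a.X + (b.X + (X + X)))) + (rec X. b.a.(a.a.X + (b.X + (X + X))))))) → -a-> u2
  u2 = a.a.(rec X. b.a.(a.a.X + (b.X + (X + X)))) + (b.(rec X. b.a.(a.a.X + (b.X + (X + X)))) + ((rec X. b.a.(a.a.X + (b.X + (X + X)))) + (rec X. b.a.(a.a.X + (b.X + (X + X)))))) → -a-> u3, -b-> u0, -b-> u1
  u3 = a.(rec X. b.a.(a.a.X + (b.X + (X + X)))) → -a-> u0
Reachable graph of Q (4 states):
  v0 = rec X. b.a.(a.a.X + (b.X + (X + X + X))) → -b-> v1
  v1 = a.(a.a.(rec X. b.a.(a.a.X + (b.X + (X + X + X)))) + (b.(rec X. b.a.(a.a.X + (b.X + (X + X + X)))) + ((rec X. b.a.(a.a.X + (b.X + (X + X + X)))) + (rec X. b.a.(a.a.X + (b.X + (X + X + X)))) + (rec X. b.a.(a.a.X + (b.X + (X + X + X))))))) → -a-> v2
  v2 = a.a.(rec X. b.a.(a.a.X + (b.X + (X + X + X)))) + (b.(rec X. b.a.(a.a.X + (b.X + (X + X + X)))) + ((rec X. b.a.(a.a.X + (b.X + (X + X + X)))) + (rec X. b.a.(a.a.X + (b.X + (X + X + X)))) + (rec X. b.a.(a.a.X + (b.X + (X + X + X)))))) → -a-> v3, -b-> v0, -b-> v1
  v3 = a.(rec X. b.a.(a.a.X + (b.X + (X + X + X)))) → -a-> v0
Bisimilarity quotient blocks:
  B0 = {u0, v0}
  B1 = {u1, v1}
  B2 = {u2, v2}
  B3 = {u3, v3}
u0 ∈ B0, v0 ∈ B0 → same block
Bisimilar ⇒ trace-equivalent.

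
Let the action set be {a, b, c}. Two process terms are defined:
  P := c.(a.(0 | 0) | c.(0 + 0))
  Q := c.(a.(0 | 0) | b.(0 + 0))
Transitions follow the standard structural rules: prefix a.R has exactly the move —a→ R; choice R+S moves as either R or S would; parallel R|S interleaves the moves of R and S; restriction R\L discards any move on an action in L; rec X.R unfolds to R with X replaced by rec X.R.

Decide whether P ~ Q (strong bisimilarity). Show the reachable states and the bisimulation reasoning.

P's transition system — 5 states:
  u0 = c.(a.(0 | 0) | c.(0 + 0)) :: =c=> u1
  u1 = a.(0 | 0) | c.(0 + 0) :: =a=> u2, =c=> u3
  u2 = 0 | 0 | c.(0 + 0) :: =c=> u4
  u3 = a.(0 | 0) | (0 + 0) :: =a=> u4
  u4 = 0 | 0 | (0 + 0) :: deadlocked
Q's transition system — 5 states:
  v0 = c.(a.(0 | 0) | b.(0 + 0)) :: =c=> v1
  v1 = a.(0 | 0) | b.(0 + 0) :: =a=> v2, =b=> v3
  v2 = 0 | 0 | b.(0 + 0) :: =b=> v4
  v3 = a.(0 | 0) | (0 + 0) :: =a=> v4
  v4 = 0 | 0 | (0 + 0) :: deadlocked
Bisimilarity quotient blocks:
  B0 = {u0}
  B1 = {u1}
  B2 = {u2}
  B3 = {u4, v4}
  B4 = {u3, v3}
  B5 = {v0}
  B6 = {v1}
  B7 = {v2}
u0 ∈ B0, v0 ∈ B5 → different blocks

P ≁ Q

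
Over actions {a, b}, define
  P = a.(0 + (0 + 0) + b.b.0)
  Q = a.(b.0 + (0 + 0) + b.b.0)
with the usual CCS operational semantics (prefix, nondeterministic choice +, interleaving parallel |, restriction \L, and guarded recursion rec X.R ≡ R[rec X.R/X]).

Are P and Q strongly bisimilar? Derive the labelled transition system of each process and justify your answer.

P ≁ Q

LTS(P): 4 reachable states
  s0 = a.(0 + (0 + 0) + b.b.0) ⊢ =a=> s1
  s1 = 0 + (0 + 0) + b.b.0 ⊢ =b=> s2
  s2 = b.0 ⊢ =b=> s3
  s3 = 0 ⊢ deadlocked
LTS(Q): 4 reachable states
  t0 = a.(b.0 + (0 + 0) + b.b.0) ⊢ =a=> t1
  t1 = b.0 + (0 + 0) + b.b.0 ⊢ =b=> t2, =b=> t3
  t2 = 0 ⊢ deadlocked
  t3 = b.0 ⊢ =b=> t2
Coarsest stable partition (strong bisimilarity classes):
  B0 = {s0}
  B1 = {s1}
  B2 = {s2, t3}
  B3 = {s3, t2}
  B4 = {t0}
  B5 = {t1}
s0 ∈ B0, t0 ∈ B4 → different blocks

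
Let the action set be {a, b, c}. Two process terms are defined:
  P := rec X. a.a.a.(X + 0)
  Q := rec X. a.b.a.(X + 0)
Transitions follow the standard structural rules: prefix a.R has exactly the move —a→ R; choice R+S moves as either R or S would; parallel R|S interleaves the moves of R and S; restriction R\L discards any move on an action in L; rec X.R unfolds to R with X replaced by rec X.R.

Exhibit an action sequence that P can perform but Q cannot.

aa

Reachable graph of P (4 states):
  s0 = rec X. a.a.a.(X + 0) → --a--▸ s1
  s1 = a.a.((rec X. a.a.a.(X + 0)) + 0) → --a--▸ s2
  s2 = a.((rec X. a.a.a.(X + 0)) + 0) → --a--▸ s3
  s3 = (rec X. a.a.a.(X + 0)) + 0 → --a--▸ s1
Reachable graph of Q (4 states):
  t0 = rec X. a.b.a.(X + 0) → --a--▸ t1
  t1 = b.a.((rec X. a.b.a.(X + 0)) + 0) → --b--▸ t2
  t2 = a.((rec X. a.b.a.(X + 0)) + 0) → --a--▸ t3
  t3 = (rec X. a.b.a.(X + 0)) + 0 → --a--▸ t1
Trace ⟨aa⟩ through P, begin at {s0}:
  after a @ step 1: {s1}
  after a @ step 2: {s2}
  ✓ P
Trace ⟨aa⟩ through Q, begin at {t0}:
  after a @ step 1: {t1}
  after a @ step 2: ∅  — Q cannot continue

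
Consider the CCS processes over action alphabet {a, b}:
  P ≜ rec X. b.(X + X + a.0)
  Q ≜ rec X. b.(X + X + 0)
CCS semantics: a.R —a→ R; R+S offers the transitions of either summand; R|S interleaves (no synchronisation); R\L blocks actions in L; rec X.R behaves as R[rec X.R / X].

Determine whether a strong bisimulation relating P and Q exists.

LTS(P): 3 reachable states
  p0 = rec X. b.(X + X + a.0) → --b--▸ p1
  p1 = (rec X. b.(X + X + a.0)) + (rec X. b.(X + X + a.0)) + a.0 → --a--▸ p2, --b--▸ p1
  p2 = 0 → ∅
LTS(Q): 2 reachable states
  q0 = rec X. b.(X + X + 0) → --b--▸ q1
  q1 = (rec X. b.(X + X + 0)) + (rec X. b.(X + X + 0)) + 0 → --b--▸ q1
Partition-refinement fixed point:
  B0 = {p0}
  B1 = {p1}
  B2 = {p2}
  B3 = {q0, q1}
p0 ∈ B0, q0 ∈ B3 → different blocks

NO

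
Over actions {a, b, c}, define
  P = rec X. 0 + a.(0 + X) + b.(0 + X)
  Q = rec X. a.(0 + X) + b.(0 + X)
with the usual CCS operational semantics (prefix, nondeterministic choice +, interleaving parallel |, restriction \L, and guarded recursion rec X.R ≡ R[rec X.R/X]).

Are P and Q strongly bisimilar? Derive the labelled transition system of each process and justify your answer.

bisimilar

Reachable graph of P (2 states):
  s0 = rec X. 0 + a.(0 + X) + b.(0 + X) → -a-> s1, -b-> s1
  s1 = 0 + (rec X. 0 + a.(0 + X) + b.(0 + X)) → -a-> s1, -b-> s1
Reachable graph of Q (2 states):
  t0 = rec X. a.(0 + X) + b.(0 + X) → -a-> t1, -b-> t1
  t1 = 0 + (rec X. a.(0 + X) + b.(0 + X)) → -a-> t1, -b-> t1
Partition-refinement fixed point:
  B0 = {s0, s1, t0, t1}
s0 ∈ B0, t0 ∈ B0 → same block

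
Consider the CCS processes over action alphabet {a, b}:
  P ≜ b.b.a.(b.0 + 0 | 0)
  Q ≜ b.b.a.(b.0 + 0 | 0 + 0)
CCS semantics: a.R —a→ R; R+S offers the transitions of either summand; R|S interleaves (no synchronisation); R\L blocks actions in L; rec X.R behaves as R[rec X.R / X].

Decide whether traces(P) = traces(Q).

traces(P) = traces(Q)

LTS(P): 5 reachable states
  m0 = b.b.a.(b.0 + 0 | 0) :: =b=> m1
  m1 = b.a.(b.0 + 0 | 0) :: =b=> m2
  m2 = a.(b.0 + 0 | 0) :: =a=> m3
  m3 = b.0 + 0 | 0 :: =b=> m4
  m4 = 0 :: deadlocked
LTS(Q): 5 reachable states
  n0 = b.b.a.(b.0 + 0 | 0 + 0) :: =b=> n1
  n1 = b.a.(b.0 + 0 | 0 + 0) :: =b=> n2
  n2 = a.(b.0 + 0 | 0 + 0) :: =a=> n3
  n3 = b.0 + 0 | 0 + 0 :: =b=> n4
  n4 = 0 :: deadlocked
Coarsest stable partition (strong bisimilarity classes):
  B0 = {m0, n0}
  B1 = {m1, n1}
  B2 = {m2, n2}
  B3 = {m3, n3}
  B4 = {m4, n4}
m0 ∈ B0, n0 ∈ B0 → same block
Bisimilar ⇒ trace-equivalent.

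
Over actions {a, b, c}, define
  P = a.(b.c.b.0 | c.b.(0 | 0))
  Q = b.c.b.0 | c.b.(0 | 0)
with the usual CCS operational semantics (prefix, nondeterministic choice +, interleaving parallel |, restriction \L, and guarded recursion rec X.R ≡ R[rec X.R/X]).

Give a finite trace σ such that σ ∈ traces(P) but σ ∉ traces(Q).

a

P's transition system — 13 states:
  p0 = a.(b.c.b.0 | c.b.(0 | 0)) :: ··a··> p1
  p1 = b.c.b.0 | c.b.(0 | 0) :: ··b··> p2, ··c··> p3
  p2 = c.b.0 | c.b.(0 | 0) :: ··c··> p4, ··c··> p5
  p3 = b.c.b.0 | b.(0 | 0) :: ··b··> p5, ··b··> p6
  p4 = b.0 | c.b.(0 | 0) :: ··b··> p7, ··c··> p8
  p5 = c.b.0 | b.(0 | 0) :: ··b··> p9, ··c··> p8
  p6 = b.c.b.0 | (0 | 0) :: ··b··> p9
  p7 = 0 | c.b.(0 | 0) :: ··c··> p10
  p8 = b.0 | b.(0 | 0) :: ··b··> p10, ··b··> p11
  p9 = c.b.0 | (0 | 0) :: ··c··> p11
  p10 = 0 | b.(0 | 0) :: ··b··> p12
  p11 = b.0 | (0 | 0) :: ··b··> p12
  p12 = 0 | (0 | 0) :: ∅
Q's transition system — 12 states:
  q0 = b.c.b.0 | c.b.(0 | 0) :: ··b··> q1, ··c··> q2
  q1 = c.b.0 | c.b.(0 | 0) :: ··c··> q3, ··c··> q4
  q2 = b.c.b.0 | b.(0 | 0) :: ··b··> q4, ··b··> q5
  q3 = b.0 | c.b.(0 | 0) :: ··b··> q6, ··c··> q7
  q4 = c.b.0 | b.(0 | 0) :: ··b··> q8, ··c··> q7
  q5 = b.c.b.0 | (0 | 0) :: ··b··> q8
  q6 = 0 | c.b.(0 | 0) :: ··c··> q9
  q7 = b.0 | b.(0 | 0) :: ··b··> q10, ··b··> q9
  q8 = c.b.0 | (0 | 0) :: ··c··> q10
  q9 = 0 | b.(0 | 0) :: ··b··> q11
  q10 = b.0 | (0 | 0) :: ··b··> q11
  q11 = 0 | (0 | 0) :: ∅
Executing a from P (initial set {p0}):
  step 1 (a): {p1}
  ✓ P
Executing a from Q (initial set {q0}):
  step 1 (a): ∅  — Q cannot continue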